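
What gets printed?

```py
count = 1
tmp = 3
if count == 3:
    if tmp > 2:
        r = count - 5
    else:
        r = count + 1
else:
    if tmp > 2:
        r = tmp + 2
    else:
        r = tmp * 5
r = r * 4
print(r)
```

count=1, tmp=3
count == 3 is False; tmp > 2 is True
→ r = tmp + 2 = 5
r = 5*4 = 20

20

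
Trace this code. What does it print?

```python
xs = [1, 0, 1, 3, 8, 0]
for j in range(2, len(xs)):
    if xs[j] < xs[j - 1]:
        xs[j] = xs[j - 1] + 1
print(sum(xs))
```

22

j=2: 1>=0, unchanged → [1, 0, 1, 3, 8, 0]
j=3: 3>=1, unchanged → [1, 0, 1, 3, 8, 0]
j=4: 8>=3, unchanged → [1, 0, 1, 3, 8, 0]
j=5: 0<8, xs[5] = 8+1 = 9 → [1, 0, 1, 3, 8, 9]
sum = 22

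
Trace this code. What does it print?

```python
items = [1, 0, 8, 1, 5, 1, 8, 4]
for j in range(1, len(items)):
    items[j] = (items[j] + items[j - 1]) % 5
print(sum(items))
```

14

j=1: items[1] = (0+1)%5 = 1 → [1, 1, 8, 1, 5, 1, 8, 4]
j=2: items[2] = (8+1)%5 = 4 → [1, 1, 4, 1, 5, 1, 8, 4]
j=3: items[3] = (1+4)%5 = 0 → [1, 1, 4, 0, 5, 1, 8, 4]
j=4: items[4] = (5+0)%5 = 0 → [1, 1, 4, 0, 0, 1, 8, 4]
j=5: items[5] = (1+0)%5 = 1 → [1, 1, 4, 0, 0, 1, 8, 4]
j=6: items[6] = (8+1)%5 = 4 → [1, 1, 4, 0, 0, 1, 4, 4]
j=7: items[7] = (4+4)%5 = 3 → [1, 1, 4, 0, 0, 1, 4, 3]
sum = 14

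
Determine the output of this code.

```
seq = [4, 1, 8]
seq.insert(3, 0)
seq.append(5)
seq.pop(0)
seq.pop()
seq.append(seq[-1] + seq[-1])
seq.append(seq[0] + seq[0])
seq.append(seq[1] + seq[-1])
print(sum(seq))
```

insert 0 at 3 → [4, 1, 8, 0]
append 5 → [4, 1, 8, 0, 5]
pop(0) removes 4 → [1, 8, 0, 5]
pop() removes 5 → [1, 8, 0]
append seq[-1]+seq[-1] = 0+0 = 0 → [1, 8, 0, 0]
append seq[0]+seq[0] = 1+1 = 2 → [1, 8, 0, 0, 2]
append seq[1]+seq[-1] = 8+2 = 10 → [1, 8, 0, 0, 2, 10]
sum = 21

21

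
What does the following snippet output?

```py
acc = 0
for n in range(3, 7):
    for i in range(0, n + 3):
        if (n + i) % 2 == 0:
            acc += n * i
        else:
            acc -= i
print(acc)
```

n=3,i=0: odd sum, acc = 0-0 = 0
n=3,i=1: even sum, acc = 0+3 = 3
n=3,i=2: odd sum, acc = 3-2 = 1
n=3,i=3: even sum, acc = 1+9 = 10
n=3,i=4: odd sum, acc = 10-4 = 6
n=3,i=5: even sum, acc = 6+15 = 21
n=4,i=0: even sum, acc = 21+0 = 21
n=4,i=1: odd sum, acc = 21-1 = 20
n=4,i=2: even sum, acc = 20+8 = 28
n=4,i=3: odd sum, acc = 28-3 = 25
n=4,i=4: even sum, acc = 25+16 = 41
n=4,i=5: odd sum, acc = 41-5 = 36
n=4,i=6: even sum, acc = 36+24 = 60
n=5,i=0: odd sum, acc = 60-0 = 60
n=5,i=1: even sum, acc = 60+5 = 65
n=5,i=2: odd sum, acc = 65-2 = 63
n=5,i=3: even sum, acc = 63+15 = 78
n=5,i=4: odd sum, acc = 78-4 = 74
n=5,i=5: even sum, acc = 74+25 = 99
n=5,i=6: odd sum, acc = 99-6 = 93
n=5,i=7: even sum, acc = 93+35 = 128
n=6,i=0: even sum, acc = 128+0 = 128
n=6,i=1: odd sum, acc = 128-1 = 127
n=6,i=2: even sum, acc = 127+12 = 139
n=6,i=3: odd sum, acc = 139-3 = 136
n=6,i=4: even sum, acc = 136+24 = 160
n=6,i=5: odd sum, acc = 160-5 = 155
n=6,i=6: even sum, acc = 155+36 = 191
n=6,i=7: odd sum, acc = 191-7 = 184
n=6,i=8: even sum, acc = 184+48 = 232

232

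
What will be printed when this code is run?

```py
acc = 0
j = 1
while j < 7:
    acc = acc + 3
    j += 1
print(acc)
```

18

j=1: acc = 0+3 = 3
j=2: acc = 3+3 = 6
j=3: acc = 6+3 = 9
j=4: acc = 9+3 = 12
j=5: acc = 12+3 = 15
j=6: acc = 15+3 = 18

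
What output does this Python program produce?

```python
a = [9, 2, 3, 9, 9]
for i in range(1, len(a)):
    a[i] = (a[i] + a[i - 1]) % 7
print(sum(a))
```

19

i=1: a[1] = (2+9)%7 = 4 → [9, 4, 3, 9, 9]
i=2: a[2] = (3+4)%7 = 0 → [9, 4, 0, 9, 9]
i=3: a[3] = (9+0)%7 = 2 → [9, 4, 0, 2, 9]
i=4: a[4] = (9+2)%7 = 4 → [9, 4, 0, 2, 4]
sum = 19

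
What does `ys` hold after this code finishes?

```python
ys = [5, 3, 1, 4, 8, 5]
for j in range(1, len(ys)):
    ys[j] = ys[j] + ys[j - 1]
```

j=1: ys[1] = 3+5 = 8 → [5, 8, 1, 4, 8, 5]
j=2: ys[2] = 1+8 = 9 → [5, 8, 9, 4, 8, 5]
j=3: ys[3] = 4+9 = 13 → [5, 8, 9, 13, 8, 5]
j=4: ys[4] = 8+13 = 21 → [5, 8, 9, 13, 21, 5]
j=5: ys[5] = 5+21 = 26 → [5, 8, 9, 13, 21, 26]

[5, 8, 9, 13, 21, 26]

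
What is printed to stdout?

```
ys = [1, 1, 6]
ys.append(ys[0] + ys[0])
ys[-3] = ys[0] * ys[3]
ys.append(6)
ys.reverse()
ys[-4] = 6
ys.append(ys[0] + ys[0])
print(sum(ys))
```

33

append ys[0]+ys[0] = 1+1 = 2 → [1, 1, 6, 2]
ys[-3] = ys[0]*ys[3] = 1*2 = 2 → [1, 2, 6, 2]
append 6 → [1, 2, 6, 2, 6]
reverse → [6, 2, 6, 2, 1]
ys[-4] = 6 → [6, 6, 6, 2, 1]
append ys[0]+ys[0] = 6+6 = 12 → [6, 6, 6, 2, 1, 12]
sum = 33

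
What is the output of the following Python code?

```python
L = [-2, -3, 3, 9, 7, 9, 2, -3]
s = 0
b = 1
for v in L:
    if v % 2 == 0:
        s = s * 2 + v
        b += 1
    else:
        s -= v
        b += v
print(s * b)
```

v=-2: even, s = 0*2+(-2) = -2; b=2
v=-3: not even, s = (-2)-(-3) = 1; b=-1
v=3: not even, s = 1-3 = -2; b=2
v=9: not even, s = (-2)-9 = -11; b=11
v=7: not even, s = (-11)-7 = -18; b=18
v=9: not even, s = (-18)-9 = -27; b=27
v=2: even, s = (-27)*2+2 = -52; b=28
v=-3: not even, s = (-52)-(-3) = -49; b=25
s*b = (-49)*25 = -1225

-1225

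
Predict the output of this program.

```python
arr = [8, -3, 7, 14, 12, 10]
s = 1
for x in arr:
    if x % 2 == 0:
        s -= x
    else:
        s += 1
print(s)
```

-41

x=8: even, s = 1-8 = -7
x=-3: not even, s = (-7)+1 = -6
x=7: not even, s = (-6)+1 = -5
x=14: even, s = (-5)-14 = -19
x=12: even, s = (-19)-12 = -31
x=10: even, s = (-31)-10 = -41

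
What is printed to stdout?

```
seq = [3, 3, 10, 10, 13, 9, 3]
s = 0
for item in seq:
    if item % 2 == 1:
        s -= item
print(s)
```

item=3: odd, s = 0-3 = -3
item=3: odd, s = (-3)-3 = -6
item=10: not odd
item=10: not odd
item=13: odd, s = (-6)-13 = -19
item=9: odd, s = (-19)-9 = -28
item=3: odd, s = (-28)-3 = -31

-31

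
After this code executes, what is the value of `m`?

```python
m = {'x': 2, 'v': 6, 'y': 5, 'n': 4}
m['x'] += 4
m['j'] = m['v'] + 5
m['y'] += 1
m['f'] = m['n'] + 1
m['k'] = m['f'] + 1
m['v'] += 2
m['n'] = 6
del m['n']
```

m['x'] = 2+4 = 6 → {'x': 6, 'v': 6, 'y': 5, 'n': 4}
m['j'] = m['v']+5 = 11 → {'x': 6, 'v': 6, 'y': 5, 'n': 4, 'j': 11}
m['y'] = 5+1 = 6 → {'x': 6, 'v': 6, 'y': 6, 'n': 4, 'j': 11}
m['f'] = m['n']+1 = 5 → {'x': 6, 'v': 6, 'y': 6, 'n': 4, 'j': 11, 'f': 5}
m['k'] = m['f']+1 = 6 → {'x': 6, 'v': 6, 'y': 6, 'n': 4, 'j': 11, 'f': 5, 'k': 6}
m['v'] = 6+2 = 8 → {'x': 6, 'v': 8, 'y': 6, 'n': 4, 'j': 11, 'f': 5, 'k': 6}
m['n'] = 6 → {'x': 6, 'v': 8, 'y': 6, 'n': 6, 'j': 11, 'f': 5, 'k': 6}
del 'n' → {'x': 6, 'v': 8, 'y': 6, 'j': 11, 'f': 5, 'k': 6}

{'x': 6, 'v': 8, 'y': 6, 'j': 11, 'f': 5, 'k': 6}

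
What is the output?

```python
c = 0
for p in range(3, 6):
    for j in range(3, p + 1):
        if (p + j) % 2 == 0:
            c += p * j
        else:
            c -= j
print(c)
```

p=3,j=3: even sum, c = 0+9 = 9
p=4,j=3: odd sum, c = 9-3 = 6
p=4,j=4: even sum, c = 6+16 = 22
p=5,j=3: even sum, c = 22+15 = 37
p=5,j=4: odd sum, c = 37-4 = 33
p=5,j=5: even sum, c = 33+25 = 58

58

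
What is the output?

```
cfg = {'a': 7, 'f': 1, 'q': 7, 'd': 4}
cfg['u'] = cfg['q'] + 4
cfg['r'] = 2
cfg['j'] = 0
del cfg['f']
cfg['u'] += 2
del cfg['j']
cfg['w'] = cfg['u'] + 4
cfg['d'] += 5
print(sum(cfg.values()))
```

cfg['u'] = cfg['q']+4 = 11 → {'a': 7, 'f': 1, 'q': 7, 'd': 4, 'u': 11}
cfg['r'] = 2 → {'a': 7, 'f': 1, 'q': 7, 'd': 4, 'u': 11, 'r': 2}
cfg['j'] = 0 → {'a': 7, 'f': 1, 'q': 7, 'd': 4, 'u': 11, 'r': 2, 'j': 0}
del 'f' → {'a': 7, 'q': 7, 'd': 4, 'u': 11, 'r': 2, 'j': 0}
cfg['u'] = 11+2 = 13 → {'a': 7, 'q': 7, 'd': 4, 'u': 13, 'r': 2, 'j': 0}
del 'j' → {'a': 7, 'q': 7, 'd': 4, 'u': 13, 'r': 2}
cfg['w'] = cfg['u']+4 = 17 → {'a': 7, 'q': 7, 'd': 4, 'u': 13, 'r': 2, 'w': 17}
cfg['d'] = 4+5 = 9 → {'a': 7, 'q': 7, 'd': 9, 'u': 13, 'r': 2, 'w': 17}
sum of values = 55

55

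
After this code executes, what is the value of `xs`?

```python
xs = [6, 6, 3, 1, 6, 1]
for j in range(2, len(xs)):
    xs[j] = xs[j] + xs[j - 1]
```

j=2: xs[2] = 3+6 = 9 → [6, 6, 9, 1, 6, 1]
j=3: xs[3] = 1+9 = 10 → [6, 6, 9, 10, 6, 1]
j=4: xs[4] = 6+10 = 16 → [6, 6, 9, 10, 16, 1]
j=5: xs[5] = 1+16 = 17 → [6, 6, 9, 10, 16, 17]

[6, 6, 9, 10, 16, 17]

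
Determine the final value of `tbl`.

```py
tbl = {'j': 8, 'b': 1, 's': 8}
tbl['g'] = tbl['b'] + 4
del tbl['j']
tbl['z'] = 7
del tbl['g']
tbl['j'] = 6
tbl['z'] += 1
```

tbl['g'] = tbl['b']+4 = 5 → {'j': 8, 'b': 1, 's': 8, 'g': 5}
del 'j' → {'b': 1, 's': 8, 'g': 5}
tbl['z'] = 7 → {'b': 1, 's': 8, 'g': 5, 'z': 7}
del 'g' → {'b': 1, 's': 8, 'z': 7}
tbl['j'] = 6 → {'b': 1, 's': 8, 'z': 7, 'j': 6}
tbl['z'] = 7+1 = 8 → {'b': 1, 's': 8, 'z': 8, 'j': 6}

{'b': 1, 's': 8, 'z': 8, 'j': 6}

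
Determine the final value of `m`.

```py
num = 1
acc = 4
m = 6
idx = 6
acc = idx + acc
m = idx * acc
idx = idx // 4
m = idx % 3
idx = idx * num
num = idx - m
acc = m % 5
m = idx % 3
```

acc = 6+4 = 10
m = 6*10 = 60
idx = 6//4 = 1
m = 1%3 = 1
idx = 1*1 = 1
num = 1-1 = 0
acc = 1%5 = 1
m = 1%3 = 1

1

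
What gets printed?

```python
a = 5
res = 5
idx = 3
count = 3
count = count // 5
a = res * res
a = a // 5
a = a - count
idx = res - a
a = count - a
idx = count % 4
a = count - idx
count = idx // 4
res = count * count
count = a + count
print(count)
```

count = 3//5 = 0
a = 5*5 = 25
a = 25//5 = 5
a = 5-0 = 5
idx = 5-5 = 0
a = 0-5 = -5
idx = 0%4 = 0
a = 0-0 = 0
count = 0//4 = 0
res = 0*0 = 0
count = 0+0 = 0

0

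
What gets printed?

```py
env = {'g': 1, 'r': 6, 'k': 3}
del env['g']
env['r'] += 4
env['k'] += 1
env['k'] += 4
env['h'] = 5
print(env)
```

{'r': 10, 'k': 8, 'h': 5}

del 'g' → {'r': 6, 'k': 3}
env['r'] = 6+4 = 10 → {'r': 10, 'k': 3}
env['k'] = 3+1 = 4 → {'r': 10, 'k': 4}
env['k'] = 4+4 = 8 → {'r': 10, 'k': 8}
env['h'] = 5 → {'r': 10, 'k': 8, 'h': 5}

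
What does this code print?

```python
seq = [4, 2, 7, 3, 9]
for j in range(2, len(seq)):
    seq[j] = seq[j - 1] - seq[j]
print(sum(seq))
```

j=2: seq[2] = 2-7 = -5 → [4, 2, -5, 3, 9]
j=3: seq[3] = (-5)-3 = -8 → [4, 2, -5, -8, 9]
j=4: seq[4] = (-8)-9 = -17 → [4, 2, -5, -8, -17]
sum = -24

-24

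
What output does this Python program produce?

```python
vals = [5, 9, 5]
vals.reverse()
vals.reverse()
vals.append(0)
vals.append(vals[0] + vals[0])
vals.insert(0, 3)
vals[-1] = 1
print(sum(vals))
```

23

reverse → [5, 9, 5]
reverse → [5, 9, 5]
append 0 → [5, 9, 5, 0]
append vals[0]+vals[0] = 5+5 = 10 → [5, 9, 5, 0, 10]
insert 3 at 0 → [3, 5, 9, 5, 0, 10]
vals[-1] = 1 → [3, 5, 9, 5, 0, 1]
sum = 23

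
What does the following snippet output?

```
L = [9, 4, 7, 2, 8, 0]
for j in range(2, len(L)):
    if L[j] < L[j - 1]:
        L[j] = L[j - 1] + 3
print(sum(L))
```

j=2: 7>=4, unchanged → [9, 4, 7, 2, 8, 0]
j=3: 2<7, L[3] = 7+3 = 10 → [9, 4, 7, 10, 8, 0]
j=4: 8<10, L[4] = 10+3 = 13 → [9, 4, 7, 10, 13, 0]
j=5: 0<13, L[5] = 13+3 = 16 → [9, 4, 7, 10, 13, 16]
sum = 59

59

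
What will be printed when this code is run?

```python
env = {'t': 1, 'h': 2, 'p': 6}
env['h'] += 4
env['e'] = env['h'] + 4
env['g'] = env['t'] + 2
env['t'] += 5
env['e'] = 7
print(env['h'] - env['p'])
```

env['h'] = 2+4 = 6 → {'t': 1, 'h': 6, 'p': 6}
env['e'] = env['h']+4 = 10 → {'t': 1, 'h': 6, 'p': 6, 'e': 10}
env['g'] = env['t']+2 = 3 → {'t': 1, 'h': 6, 'p': 6, 'e': 10, 'g': 3}
env['t'] = 1+5 = 6 → {'t': 6, 'h': 6, 'p': 6, 'e': 10, 'g': 3}
env['e'] = 7 → {'t': 6, 'h': 6, 'p': 6, 'e': 7, 'g': 3}
env['h']-env['p'] = 6-6 = 0

0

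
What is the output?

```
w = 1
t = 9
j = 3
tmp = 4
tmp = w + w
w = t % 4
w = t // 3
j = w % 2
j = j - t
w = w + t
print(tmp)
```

tmp = 1+1 = 2
w = 9%4 = 1
w = 9//3 = 3
j = 3%2 = 1
j = 1-9 = -8
w = 3+9 = 12

2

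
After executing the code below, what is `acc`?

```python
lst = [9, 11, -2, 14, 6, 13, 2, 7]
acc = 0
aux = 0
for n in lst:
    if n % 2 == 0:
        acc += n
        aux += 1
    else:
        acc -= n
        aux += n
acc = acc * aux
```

n=9: not even, acc = 0-9 = -9; aux=9
n=11: not even, acc = (-9)-11 = -20; aux=20
n=-2: even, acc = (-20)+(-2) = -22; aux=21
n=14: even, acc = (-22)+14 = -8; aux=22
n=6: even, acc = (-8)+6 = -2; aux=23
n=13: not even, acc = (-2)-13 = -15; aux=36
n=2: even, acc = (-15)+2 = -13; aux=37
n=7: not even, acc = (-13)-7 = -20; aux=44
acc*aux = (-20)*44 = -880

-880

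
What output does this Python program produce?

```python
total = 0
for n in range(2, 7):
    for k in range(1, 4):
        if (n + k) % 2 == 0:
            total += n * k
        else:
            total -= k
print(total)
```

n=2,k=1: odd sum, total = 0-1 = -1
n=2,k=2: even sum, total = (-1)+4 = 3
n=2,k=3: odd sum, total = 3-3 = 0
n=3,k=1: even sum, total = 0+3 = 3
n=3,k=2: odd sum, total = 3-2 = 1
n=3,k=3: even sum, total = 1+9 = 10
n=4,k=1: odd sum, total = 10-1 = 9
n=4,k=2: even sum, total = 9+8 = 17
n=4,k=3: odd sum, total = 17-3 = 14
n=5,k=1: even sum, total = 14+5 = 19
n=5,k=2: odd sum, total = 19-2 = 17
n=5,k=3: even sum, total = 17+15 = 32
n=6,k=1: odd sum, total = 32-1 = 31
n=6,k=2: even sum, total = 31+12 = 43
n=6,k=3: odd sum, total = 43-3 = 40

40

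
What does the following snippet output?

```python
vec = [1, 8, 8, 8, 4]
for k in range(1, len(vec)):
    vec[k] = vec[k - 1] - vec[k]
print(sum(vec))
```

k=1: vec[1] = 1-8 = -7 → [1, -7, 8, 8, 4]
k=2: vec[2] = (-7)-8 = -15 → [1, -7, -15, 8, 4]
k=3: vec[3] = (-15)-8 = -23 → [1, -7, -15, -23, 4]
k=4: vec[4] = (-23)-4 = -27 → [1, -7, -15, -23, -27]
sum = -71

-71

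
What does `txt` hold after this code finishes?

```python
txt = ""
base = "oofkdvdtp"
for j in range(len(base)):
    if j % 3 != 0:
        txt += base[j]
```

'ofdvtp'

j=0: skip
j=1: add 'o' → 'o'
j=2: add 'f' → 'of'
j=3: skip
j=4: add 'd' → 'ofd'
j=5: add 'v' → 'ofdv'
j=6: skip
j=7: add 't' → 'ofdvt'
j=8: add 'p' → 'ofdvtp'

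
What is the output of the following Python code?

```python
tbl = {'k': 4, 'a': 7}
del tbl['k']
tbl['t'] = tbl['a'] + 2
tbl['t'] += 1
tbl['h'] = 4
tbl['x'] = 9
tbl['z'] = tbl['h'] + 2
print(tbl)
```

{'a': 7, 't': 10, 'h': 4, 'x': 9, 'z': 6}

del 'k' → {'a': 7}
tbl['t'] = tbl['a']+2 = 9 → {'a': 7, 't': 9}
tbl['t'] = 9+1 = 10 → {'a': 7, 't': 10}
tbl['h'] = 4 → {'a': 7, 't': 10, 'h': 4}
tbl['x'] = 9 → {'a': 7, 't': 10, 'h': 4, 'x': 9}
tbl['z'] = tbl['h']+2 = 6 → {'a': 7, 't': 10, 'h': 4, 'x': 9, 'z': 6}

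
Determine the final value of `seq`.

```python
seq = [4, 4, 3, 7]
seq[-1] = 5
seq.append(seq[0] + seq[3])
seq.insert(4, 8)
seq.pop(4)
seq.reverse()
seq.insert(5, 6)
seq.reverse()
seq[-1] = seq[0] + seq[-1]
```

seq[-1] = 5 → [4, 4, 3, 5]
append seq[0]+seq[3] = 4+5 = 9 → [4, 4, 3, 5, 9]
insert 8 at 4 → [4, 4, 3, 5, 8, 9]
pop(4) removes 8 → [4, 4, 3, 5, 9]
reverse → [9, 5, 3, 4, 4]
insert 6 at 5 → [9, 5, 3, 4, 4, 6]
reverse → [6, 4, 4, 3, 5, 9]
seq[-1] = seq[0]+seq[-1] = 6+9 = 15 → [6, 4, 4, 3, 5, 15]

[6, 4, 4, 3, 5, 15]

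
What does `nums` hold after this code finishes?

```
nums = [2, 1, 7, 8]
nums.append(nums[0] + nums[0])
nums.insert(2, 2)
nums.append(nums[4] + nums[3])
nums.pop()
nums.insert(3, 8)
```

[2, 1, 2, 8, 7, 8, 4]

append nums[0]+nums[0] = 2+2 = 4 → [2, 1, 7, 8, 4]
insert 2 at 2 → [2, 1, 2, 7, 8, 4]
append nums[4]+nums[3] = 8+7 = 15 → [2, 1, 2, 7, 8, 4, 15]
pop() removes 15 → [2, 1, 2, 7, 8, 4]
insert 8 at 3 → [2, 1, 2, 8, 7, 8, 4]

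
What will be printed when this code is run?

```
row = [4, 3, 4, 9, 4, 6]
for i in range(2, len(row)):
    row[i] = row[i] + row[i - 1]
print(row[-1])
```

26

i=2: row[2] = 4+3 = 7 → [4, 3, 7, 9, 4, 6]
i=3: row[3] = 9+7 = 16 → [4, 3, 7, 16, 4, 6]
i=4: row[4] = 4+16 = 20 → [4, 3, 7, 16, 20, 6]
i=5: row[5] = 6+20 = 26 → [4, 3, 7, 16, 20, 26]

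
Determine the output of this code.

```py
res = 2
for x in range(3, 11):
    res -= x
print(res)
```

x=3: res = 2-3 = -1
x=4: res = (-1)-4 = -5
x=5: res = (-5)-5 = -10
x=6: res = (-10)-6 = -16
x=7: res = (-16)-7 = -23
x=8: res = (-23)-8 = -31
x=9: res = (-31)-9 = -40
x=10: res = (-40)-10 = -50

-50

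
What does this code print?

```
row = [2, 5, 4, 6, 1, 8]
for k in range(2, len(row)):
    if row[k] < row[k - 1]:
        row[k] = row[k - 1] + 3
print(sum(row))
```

57

k=2: 4<5, row[2] = 5+3 = 8 → [2, 5, 8, 6, 1, 8]
k=3: 6<8, row[3] = 8+3 = 11 → [2, 5, 8, 11, 1, 8]
k=4: 1<11, row[4] = 11+3 = 14 → [2, 5, 8, 11, 14, 8]
k=5: 8<14, row[5] = 14+3 = 17 → [2, 5, 8, 11, 14, 17]
sum = 57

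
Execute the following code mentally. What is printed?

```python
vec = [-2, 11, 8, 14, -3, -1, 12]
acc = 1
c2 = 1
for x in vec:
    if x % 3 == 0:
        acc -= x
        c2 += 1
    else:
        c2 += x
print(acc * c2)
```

x=-2: not %3==0; c2=-1
x=11: not %3==0; c2=10
x=8: not %3==0; c2=18
x=14: not %3==0; c2=32
x=-3: %3==0, acc = 1-(-3) = 4; c2=33
x=-1: not %3==0; c2=32
x=12: %3==0, acc = 4-12 = -8; c2=33
acc*c2 = (-8)*33 = -264

-264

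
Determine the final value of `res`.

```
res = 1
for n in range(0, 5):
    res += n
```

n=0: res = 1+0 = 1
n=1: res = 1+1 = 2
n=2: res = 2+2 = 4
n=3: res = 4+3 = 7
n=4: res = 7+4 = 11

11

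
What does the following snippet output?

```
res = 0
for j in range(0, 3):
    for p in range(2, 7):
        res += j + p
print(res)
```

j=0,p=2: res = 0+2 = 2
j=0,p=3: res = 2+3 = 5
j=0,p=4: res = 5+4 = 9
j=0,p=5: res = 9+5 = 14
j=0,p=6: res = 14+6 = 20
j=1,p=2: res = 20+3 = 23
j=1,p=3: res = 23+4 = 27
j=1,p=4: res = 27+5 = 32
j=1,p=5: res = 32+6 = 38
j=1,p=6: res = 38+7 = 45
j=2,p=2: res = 45+4 = 49
j=2,p=3: res = 49+5 = 54
j=2,p=4: res = 54+6 = 60
j=2,p=5: res = 60+7 = 67
j=2,p=6: res = 67+8 = 75

75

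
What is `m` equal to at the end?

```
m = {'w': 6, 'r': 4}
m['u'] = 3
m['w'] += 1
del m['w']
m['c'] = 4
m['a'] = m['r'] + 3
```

m['u'] = 3 → {'w': 6, 'r': 4, 'u': 3}
m['w'] = 6+1 = 7 → {'w': 7, 'r': 4, 'u': 3}
del 'w' → {'r': 4, 'u': 3}
m['c'] = 4 → {'r': 4, 'u': 3, 'c': 4}
m['a'] = m['r']+3 = 7 → {'r': 4, 'u': 3, 'c': 4, 'a': 7}

{'r': 4, 'u': 3, 'c': 4, 'a': 7}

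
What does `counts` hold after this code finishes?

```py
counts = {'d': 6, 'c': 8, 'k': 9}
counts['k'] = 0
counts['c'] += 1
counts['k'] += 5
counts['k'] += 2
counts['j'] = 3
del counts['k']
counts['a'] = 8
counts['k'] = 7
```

{'d': 6, 'c': 9, 'j': 3, 'a': 8, 'k': 7}

counts['k'] = 0 → {'d': 6, 'c': 8, 'k': 0}
counts['c'] = 8+1 = 9 → {'d': 6, 'c': 9, 'k': 0}
counts['k'] = 0+5 = 5 → {'d': 6, 'c': 9, 'k': 5}
counts['k'] = 5+2 = 7 → {'d': 6, 'c': 9, 'k': 7}
counts['j'] = 3 → {'d': 6, 'c': 9, 'k': 7, 'j': 3}
del 'k' → {'d': 6, 'c': 9, 'j': 3}
counts['a'] = 8 → {'d': 6, 'c': 9, 'j': 3, 'a': 8}
counts['k'] = 7 → {'d': 6, 'c': 9, 'j': 3, 'a': 8, 'k': 7}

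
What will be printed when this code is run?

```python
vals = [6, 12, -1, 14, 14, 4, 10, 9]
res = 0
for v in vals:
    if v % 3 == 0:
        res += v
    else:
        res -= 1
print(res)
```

22

v=6: %3==0, res = 0+6 = 6
v=12: %3==0, res = 6+12 = 18
v=-1: not %3==0, res = 18-1 = 17
v=14: not %3==0, res = 17-1 = 16
v=14: not %3==0, res = 16-1 = 15
v=4: not %3==0, res = 15-1 = 14
v=10: not %3==0, res = 14-1 = 13
v=9: %3==0, res = 13+9 = 22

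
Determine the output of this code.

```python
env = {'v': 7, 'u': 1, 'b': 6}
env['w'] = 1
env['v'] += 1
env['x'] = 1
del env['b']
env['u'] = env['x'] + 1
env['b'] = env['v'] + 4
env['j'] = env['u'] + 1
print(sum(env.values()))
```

27

env['w'] = 1 → {'v': 7, 'u': 1, 'b': 6, 'w': 1}
env['v'] = 7+1 = 8 → {'v': 8, 'u': 1, 'b': 6, 'w': 1}
env['x'] = 1 → {'v': 8, 'u': 1, 'b': 6, 'w': 1, 'x': 1}
del 'b' → {'v': 8, 'u': 1, 'w': 1, 'x': 1}
env['u'] = env['x']+1 = 2 → {'v': 8, 'u': 2, 'w': 1, 'x': 1}
env['b'] = env['v']+4 = 12 → {'v': 8, 'u': 2, 'w': 1, 'x': 1, 'b': 12}
env['j'] = env['u']+1 = 3 → {'v': 8, 'u': 2, 'w': 1, 'x': 1, 'b': 12, 'j': 3}
sum of values = 27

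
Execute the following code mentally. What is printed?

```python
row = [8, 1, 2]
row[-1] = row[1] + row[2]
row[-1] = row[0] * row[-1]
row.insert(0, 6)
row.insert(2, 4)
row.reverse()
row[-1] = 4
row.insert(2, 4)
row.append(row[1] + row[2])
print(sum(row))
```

50

row[-1] = row[1]+row[2] = 1+2 = 3 → [8, 1, 3]
row[-1] = row[0]*row[-1] = 8*3 = 24 → [8, 1, 24]
insert 6 at 0 → [6, 8, 1, 24]
insert 4 at 2 → [6, 8, 4, 1, 24]
reverse → [24, 1, 4, 8, 6]
row[-1] = 4 → [24, 1, 4, 8, 4]
insert 4 at 2 → [24, 1, 4, 4, 8, 4]
append row[1]+row[2] = 1+4 = 5 → [24, 1, 4, 4, 8, 4, 5]
sum = 50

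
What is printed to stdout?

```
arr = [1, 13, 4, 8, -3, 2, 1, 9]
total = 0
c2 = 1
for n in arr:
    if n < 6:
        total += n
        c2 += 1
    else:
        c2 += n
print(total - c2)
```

-31

n=1: <6, total = 0+1 = 1; c2=2
n=13: not <6; c2=15
n=4: <6, total = 1+4 = 5; c2=16
n=8: not <6; c2=24
n=-3: <6, total = 5+(-3) = 2; c2=25
n=2: <6, total = 2+2 = 4; c2=26
n=1: <6, total = 4+1 = 5; c2=27
n=9: not <6; c2=36
total-c2 = 5-36 = -31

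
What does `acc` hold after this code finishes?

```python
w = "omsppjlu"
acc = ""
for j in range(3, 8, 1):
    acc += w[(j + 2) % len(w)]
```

j=3: add w[5]='j' → 'j'
j=4: add w[6]='l' → 'jl'
j=5: add w[7]='u' → 'jlu'
j=6: add w[0]='o' → 'jluo'
j=7: add w[1]='m' → 'jluom'

'jluom'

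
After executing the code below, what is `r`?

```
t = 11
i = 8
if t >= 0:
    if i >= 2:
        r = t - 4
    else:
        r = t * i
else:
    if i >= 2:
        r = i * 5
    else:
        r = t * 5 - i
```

t=11, i=8
t >= 0 is True; i >= 2 is True
→ r = t - 4 = 7

7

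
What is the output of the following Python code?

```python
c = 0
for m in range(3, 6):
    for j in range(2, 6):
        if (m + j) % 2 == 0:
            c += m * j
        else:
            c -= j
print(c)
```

m=3,j=2: odd sum, c = 0-2 = -2
m=3,j=3: even sum, c = (-2)+9 = 7
m=3,j=4: odd sum, c = 7-4 = 3
m=3,j=5: even sum, c = 3+15 = 18
m=4,j=2: even sum, c = 18+8 = 26
m=4,j=3: odd sum, c = 26-3 = 23
m=4,j=4: even sum, c = 23+16 = 39
m=4,j=5: odd sum, c = 39-5 = 34
m=5,j=2: odd sum, c = 34-2 = 32
m=5,j=3: even sum, c = 32+15 = 47
m=5,j=4: odd sum, c = 47-4 = 43
m=5,j=5: even sum, c = 43+25 = 68

68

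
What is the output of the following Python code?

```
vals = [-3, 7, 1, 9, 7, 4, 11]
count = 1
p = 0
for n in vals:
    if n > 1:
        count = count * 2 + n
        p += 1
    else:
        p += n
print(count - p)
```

n=-3: not >1; p=-3
n=7: >1, count = 1*2+7 = 9; p=-2
n=1: not >1; p=-1
n=9: >1, count = 9*2+9 = 27; p=0
n=7: >1, count = 27*2+7 = 61; p=1
n=4: >1, count = 61*2+4 = 126; p=2
n=11: >1, count = 126*2+11 = 263; p=3
count-p = 263-3 = 260

260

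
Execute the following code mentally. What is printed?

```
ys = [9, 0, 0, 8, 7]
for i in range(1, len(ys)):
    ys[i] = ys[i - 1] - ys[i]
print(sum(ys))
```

i=1: ys[1] = 9-0 = 9 → [9, 9, 0, 8, 7]
i=2: ys[2] = 9-0 = 9 → [9, 9, 9, 8, 7]
i=3: ys[3] = 9-8 = 1 → [9, 9, 9, 1, 7]
i=4: ys[4] = 1-7 = -6 → [9, 9, 9, 1, -6]
sum = 22

22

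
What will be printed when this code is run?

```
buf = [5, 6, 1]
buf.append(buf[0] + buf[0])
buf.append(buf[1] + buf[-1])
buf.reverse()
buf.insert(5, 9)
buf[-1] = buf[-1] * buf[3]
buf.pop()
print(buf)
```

[16, 10, 1, 6, 5]

append buf[0]+buf[0] = 5+5 = 10 → [5, 6, 1, 10]
append buf[1]+buf[-1] = 6+10 = 16 → [5, 6, 1, 10, 16]
reverse → [16, 10, 1, 6, 5]
insert 9 at 5 → [16, 10, 1, 6, 5, 9]
buf[-1] = buf[-1]*buf[3] = 9*6 = 54 → [16, 10, 1, 6, 5, 54]
pop() removes 54 → [16, 10, 1, 6, 5]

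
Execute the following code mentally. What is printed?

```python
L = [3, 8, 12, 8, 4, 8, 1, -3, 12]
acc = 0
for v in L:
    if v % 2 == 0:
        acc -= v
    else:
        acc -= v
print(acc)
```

-53

v=3: not even, acc = 0-3 = -3
v=8: even, acc = (-3)-8 = -11
v=12: even, acc = (-11)-12 = -23
v=8: even, acc = (-23)-8 = -31
v=4: even, acc = (-31)-4 = -35
v=8: even, acc = (-35)-8 = -43
v=1: not even, acc = (-43)-1 = -44
v=-3: not even, acc = (-44)-(-3) = -41
v=12: even, acc = (-41)-12 = -53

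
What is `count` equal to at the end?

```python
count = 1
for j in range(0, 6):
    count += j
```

j=0: count = 1+0 = 1
j=1: count = 1+1 = 2
j=2: count = 2+2 = 4
j=3: count = 4+3 = 7
j=4: count = 7+4 = 11
j=5: count = 11+5 = 16

16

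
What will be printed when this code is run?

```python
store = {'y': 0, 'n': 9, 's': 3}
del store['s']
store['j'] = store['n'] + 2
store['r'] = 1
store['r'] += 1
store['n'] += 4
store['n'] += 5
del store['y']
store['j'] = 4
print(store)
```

del 's' → {'y': 0, 'n': 9}
store['j'] = store['n']+2 = 11 → {'y': 0, 'n': 9, 'j': 11}
store['r'] = 1 → {'y': 0, 'n': 9, 'j': 11, 'r': 1}
store['r'] = 1+1 = 2 → {'y': 0, 'n': 9, 'j': 11, 'r': 2}
store['n'] = 9+4 = 13 → {'y': 0, 'n': 13, 'j': 11, 'r': 2}
store['n'] = 13+5 = 18 → {'y': 0, 'n': 18, 'j': 11, 'r': 2}
del 'y' → {'n': 18, 'j': 11, 'r': 2}
store['j'] = 4 → {'n': 18, 'j': 4, 'r': 2}

{'n': 18, 'j': 4, 'r': 2}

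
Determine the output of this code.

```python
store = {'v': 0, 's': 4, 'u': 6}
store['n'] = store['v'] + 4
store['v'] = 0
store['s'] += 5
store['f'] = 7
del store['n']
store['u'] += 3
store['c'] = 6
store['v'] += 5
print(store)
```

store['n'] = store['v']+4 = 4 → {'v': 0, 's': 4, 'u': 6, 'n': 4}
store['v'] = 0 → {'v': 0, 's': 4, 'u': 6, 'n': 4}
store['s'] = 4+5 = 9 → {'v': 0, 's': 9, 'u': 6, 'n': 4}
store['f'] = 7 → {'v': 0, 's': 9, 'u': 6, 'n': 4, 'f': 7}
del 'n' → {'v': 0, 's': 9, 'u': 6, 'f': 7}
store['u'] = 6+3 = 9 → {'v': 0, 's': 9, 'u': 9, 'f': 7}
store['c'] = 6 → {'v': 0, 's': 9, 'u': 9, 'f': 7, 'c': 6}
store['v'] = 0+5 = 5 → {'v': 5, 's': 9, 'u': 9, 'f': 7, 'c': 6}

{'v': 5, 's': 9, 'u': 9, 'f': 7, 'c': 6}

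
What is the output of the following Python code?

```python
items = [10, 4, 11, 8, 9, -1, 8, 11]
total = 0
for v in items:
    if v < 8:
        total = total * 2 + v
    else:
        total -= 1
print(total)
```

v=10: not <8, total = 0-1 = -1
v=4: <8, total = (-1)*2+4 = 2
v=11: not <8, total = 2-1 = 1
v=8: not <8, total = 1-1 = 0
v=9: not <8, total = 0-1 = -1
v=-1: <8, total = (-1)*2+(-1) = -3
v=8: not <8, total = (-3)-1 = -4
v=11: not <8, total = (-4)-1 = -5

-5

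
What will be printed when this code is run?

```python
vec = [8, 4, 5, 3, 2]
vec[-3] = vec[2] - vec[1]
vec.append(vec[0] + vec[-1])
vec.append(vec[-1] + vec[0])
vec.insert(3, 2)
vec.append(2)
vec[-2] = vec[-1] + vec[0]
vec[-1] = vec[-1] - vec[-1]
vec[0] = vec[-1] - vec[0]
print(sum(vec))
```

vec[-3] = vec[2]-vec[1] = 5-4 = 1 → [8, 4, 1, 3, 2]
append vec[0]+vec[-1] = 8+2 = 10 → [8, 4, 1, 3, 2, 10]
append vec[-1]+vec[0] = 10+8 = 18 → [8, 4, 1, 3, 2, 10, 18]
insert 2 at 3 → [8, 4, 1, 2, 3, 2, 10, 18]
append 2 → [8, 4, 1, 2, 3, 2, 10, 18, 2]
vec[-2] = vec[-1]+vec[0] = 2+8 = 10 → [8, 4, 1, 2, 3, 2, 10, 10, 2]
vec[-1] = vec[-1]-vec[-1] = 2-2 = 0 → [8, 4, 1, 2, 3, 2, 10, 10, 0]
vec[0] = vec[-1]-vec[0] = 0-8 = -8 → [-8, 4, 1, 2, 3, 2, 10, 10, 0]
sum = 24

24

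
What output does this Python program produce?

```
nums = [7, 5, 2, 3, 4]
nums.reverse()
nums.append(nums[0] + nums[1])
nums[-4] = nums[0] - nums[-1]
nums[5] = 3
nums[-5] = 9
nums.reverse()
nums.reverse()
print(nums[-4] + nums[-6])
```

1

reverse → [4, 3, 2, 5, 7]
append nums[0]+nums[1] = 4+3 = 7 → [4, 3, 2, 5, 7, 7]
nums[-4] = nums[0]-nums[-1] = 4-7 = -3 → [4, 3, -3, 5, 7, 7]
nums[5] = 3 → [4, 3, -3, 5, 7, 3]
nums[-5] = 9 → [4, 9, -3, 5, 7, 3]
reverse → [3, 7, 5, -3, 9, 4]
reverse → [4, 9, -3, 5, 7, 3]
nums[-4]+nums[-6] = (-3)+4 = 1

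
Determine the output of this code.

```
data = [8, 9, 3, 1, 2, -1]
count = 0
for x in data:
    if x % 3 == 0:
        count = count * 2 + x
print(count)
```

x=8: not %3==0
x=9: %3==0, count = 0*2+9 = 9
x=3: %3==0, count = 9*2+3 = 21
x=1: not %3==0
x=2: not %3==0
x=-1: not %3==0

21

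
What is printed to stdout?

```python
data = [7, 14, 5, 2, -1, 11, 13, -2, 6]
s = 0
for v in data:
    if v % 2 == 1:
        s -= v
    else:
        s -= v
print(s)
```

-55

v=7: odd, s = 0-7 = -7
v=14: not odd, s = (-7)-14 = -21
v=5: odd, s = (-21)-5 = -26
v=2: not odd, s = (-26)-2 = -28
v=-1: odd, s = (-28)-(-1) = -27
v=11: odd, s = (-27)-11 = -38
v=13: odd, s = (-38)-13 = -51
v=-2: not odd, s = (-51)-(-2) = -49
v=6: not odd, s = (-49)-6 = -55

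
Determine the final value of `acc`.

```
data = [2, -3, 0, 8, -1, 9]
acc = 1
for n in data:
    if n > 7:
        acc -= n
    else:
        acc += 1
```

n=2: not >7, acc = 1+1 = 2
n=-3: not >7, acc = 2+1 = 3
n=0: not >7, acc = 3+1 = 4
n=8: >7, acc = 4-8 = -4
n=-1: not >7, acc = (-4)+1 = -3
n=9: >7, acc = (-3)-9 = -12

-12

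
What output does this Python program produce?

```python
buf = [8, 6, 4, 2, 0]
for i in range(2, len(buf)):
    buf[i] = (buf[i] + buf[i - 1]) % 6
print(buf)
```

i=2: buf[2] = (4+6)%6 = 4 → [8, 6, 4, 2, 0]
i=3: buf[3] = (2+4)%6 = 0 → [8, 6, 4, 0, 0]
i=4: buf[4] = (0+0)%6 = 0 → [8, 6, 4, 0, 0]

[8, 6, 4, 0, 0]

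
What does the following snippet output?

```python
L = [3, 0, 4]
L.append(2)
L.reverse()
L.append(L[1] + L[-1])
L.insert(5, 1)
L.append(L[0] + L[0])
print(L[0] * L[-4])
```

append 2 → [3, 0, 4, 2]
reverse → [2, 4, 0, 3]
append L[1]+L[-1] = 4+3 = 7 → [2, 4, 0, 3, 7]
insert 1 at 5 → [2, 4, 0, 3, 7, 1]
append L[0]+L[0] = 2+2 = 4 → [2, 4, 0, 3, 7, 1, 4]
L[0]*L[-4] = 2*3 = 6

6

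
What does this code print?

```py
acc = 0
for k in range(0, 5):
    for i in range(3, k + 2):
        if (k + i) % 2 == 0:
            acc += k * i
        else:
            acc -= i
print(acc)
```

10

k=2,i=3: odd sum, acc = 0-3 = -3
k=3,i=3: even sum, acc = (-3)+9 = 6
k=3,i=4: odd sum, acc = 6-4 = 2
k=4,i=3: odd sum, acc = 2-3 = -1
k=4,i=4: even sum, acc = (-1)+16 = 15
k=4,i=5: odd sum, acc = 15-5 = 10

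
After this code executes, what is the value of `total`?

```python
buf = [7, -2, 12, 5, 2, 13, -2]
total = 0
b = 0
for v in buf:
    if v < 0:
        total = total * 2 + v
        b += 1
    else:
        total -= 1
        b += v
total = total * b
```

v=7: not <0, total = 0-1 = -1; b=7
v=-2: <0, total = (-1)*2+(-2) = -4; b=8
v=12: not <0, total = (-4)-1 = -5; b=20
v=5: not <0, total = (-5)-1 = -6; b=25
v=2: not <0, total = (-6)-1 = -7; b=27
v=13: not <0, total = (-7)-1 = -8; b=40
v=-2: <0, total = (-8)*2+(-2) = -18; b=41
total*b = (-18)*41 = -738

-738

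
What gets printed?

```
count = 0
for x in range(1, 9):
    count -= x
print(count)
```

x=1: count = 0-1 = -1
x=2: count = (-1)-2 = -3
x=3: count = (-3)-3 = -6
x=4: count = (-6)-4 = -10
x=5: count = (-10)-5 = -15
x=6: count = (-15)-6 = -21
x=7: count = (-21)-7 = -28
x=8: count = (-28)-8 = -36

-36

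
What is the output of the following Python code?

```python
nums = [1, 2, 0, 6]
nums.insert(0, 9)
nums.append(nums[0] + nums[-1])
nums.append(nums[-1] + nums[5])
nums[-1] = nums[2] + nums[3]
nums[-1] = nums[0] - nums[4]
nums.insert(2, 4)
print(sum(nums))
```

40

insert 9 at 0 → [9, 1, 2, 0, 6]
append nums[0]+nums[-1] = 9+6 = 15 → [9, 1, 2, 0, 6, 15]
append nums[-1]+nums[5] = 15+15 = 30 → [9, 1, 2, 0, 6, 15, 30]
nums[-1] = nums[2]+nums[3] = 2+0 = 2 → [9, 1, 2, 0, 6, 15, 2]
nums[-1] = nums[0]-nums[4] = 9-6 = 3 → [9, 1, 2, 0, 6, 15, 3]
insert 4 at 2 → [9, 1, 4, 2, 0, 6, 15, 3]
sum = 40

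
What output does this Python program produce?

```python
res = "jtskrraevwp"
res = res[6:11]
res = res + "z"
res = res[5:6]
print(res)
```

slice [6:11] → 'aevwp'
+ 'z' → 'aevwpz'
slice [5:6] → 'z'

z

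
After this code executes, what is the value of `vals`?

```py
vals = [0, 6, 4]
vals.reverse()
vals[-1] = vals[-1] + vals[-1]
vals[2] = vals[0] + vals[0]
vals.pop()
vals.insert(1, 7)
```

[4, 7, 6]

reverse → [4, 6, 0]
vals[-1] = vals[-1]+vals[-1] = 0+0 = 0 → [4, 6, 0]
vals[2] = vals[0]+vals[0] = 4+4 = 8 → [4, 6, 8]
pop() removes 8 → [4, 6]
insert 7 at 1 → [4, 7, 6]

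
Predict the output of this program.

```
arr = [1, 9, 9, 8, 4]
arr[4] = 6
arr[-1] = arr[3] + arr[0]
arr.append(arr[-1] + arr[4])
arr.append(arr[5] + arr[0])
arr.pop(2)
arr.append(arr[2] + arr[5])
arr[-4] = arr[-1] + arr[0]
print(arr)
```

arr[4] = 6 → [1, 9, 9, 8, 6]
arr[-1] = arr[3]+arr[0] = 8+1 = 9 → [1, 9, 9, 8, 9]
append arr[-1]+arr[4] = 9+9 = 18 → [1, 9, 9, 8, 9, 18]
append arr[5]+arr[0] = 18+1 = 19 → [1, 9, 9, 8, 9, 18, 19]
pop(2) removes 9 → [1, 9, 8, 9, 18, 19]
append arr[2]+arr[5] = 8+19 = 27 → [1, 9, 8, 9, 18, 19, 27]
arr[-4] = arr[-1]+arr[0] = 27+1 = 28 → [1, 9, 8, 28, 18, 19, 27]

[1, 9, 8, 28, 18, 19, 27]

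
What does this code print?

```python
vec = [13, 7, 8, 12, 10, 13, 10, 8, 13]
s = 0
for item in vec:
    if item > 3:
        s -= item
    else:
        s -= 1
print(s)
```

-94

item=13: >3, s = 0-13 = -13
item=7: >3, s = (-13)-7 = -20
item=8: >3, s = (-20)-8 = -28
item=12: >3, s = (-28)-12 = -40
item=10: >3, s = (-40)-10 = -50
item=13: >3, s = (-50)-13 = -63
item=10: >3, s = (-63)-10 = -73
item=8: >3, s = (-73)-8 = -81
item=13: >3, s = (-81)-13 = -94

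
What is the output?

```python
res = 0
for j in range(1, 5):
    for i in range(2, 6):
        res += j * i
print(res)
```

140

j=1,i=2: res = 0+2 = 2
j=1,i=3: res = 2+3 = 5
j=1,i=4: res = 5+4 = 9
j=1,i=5: res = 9+5 = 14
j=2,i=2: res = 14+4 = 18
j=2,i=3: res = 18+6 = 24
j=2,i=4: res = 24+8 = 32
j=2,i=5: res = 32+10 = 42
j=3,i=2: res = 42+6 = 48
j=3,i=3: res = 48+9 = 57
j=3,i=4: res = 57+12 = 69
j=3,i=5: res = 69+15 = 84
j=4,i=2: res = 84+8 = 92
j=4,i=3: res = 92+12 = 104
j=4,i=4: res = 104+16 = 120
j=4,i=5: res = 120+20 = 140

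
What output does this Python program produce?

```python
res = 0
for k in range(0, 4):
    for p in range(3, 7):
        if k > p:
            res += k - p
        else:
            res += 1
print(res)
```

16

k=0,p=3: not 0>3, res = 0+1 = 1
k=0,p=4: not 0>4, res = 1+1 = 2
k=0,p=5: not 0>5, res = 2+1 = 3
k=0,p=6: not 0>6, res = 3+1 = 4
k=1,p=3: not 1>3, res = 4+1 = 5
k=1,p=4: not 1>4, res = 5+1 = 6
k=1,p=5: not 1>5, res = 6+1 = 7
k=1,p=6: not 1>6, res = 7+1 = 8
k=2,p=3: not 2>3, res = 8+1 = 9
k=2,p=4: not 2>4, res = 9+1 = 10
k=2,p=5: not 2>5, res = 10+1 = 11
k=2,p=6: not 2>6, res = 11+1 = 12
k=3,p=3: not 3>3, res = 12+1 = 13
k=3,p=4: not 3>4, res = 13+1 = 14
k=3,p=5: not 3>5, res = 14+1 = 15
k=3,p=6: not 3>6, res = 15+1 = 16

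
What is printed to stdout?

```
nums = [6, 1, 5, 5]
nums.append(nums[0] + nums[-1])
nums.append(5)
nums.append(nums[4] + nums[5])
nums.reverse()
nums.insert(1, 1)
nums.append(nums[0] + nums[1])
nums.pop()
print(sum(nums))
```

50

append nums[0]+nums[-1] = 6+5 = 11 → [6, 1, 5, 5, 11]
append 5 → [6, 1, 5, 5, 11, 5]
append nums[4]+nums[5] = 11+5 = 16 → [6, 1, 5, 5, 11, 5, 16]
reverse → [16, 5, 11, 5, 5, 1, 6]
insert 1 at 1 → [16, 1, 5, 11, 5, 5, 1, 6]
append nums[0]+nums[1] = 16+1 = 17 → [16, 1, 5, 11, 5, 5, 1, 6, 17]
pop() removes 17 → [16, 1, 5, 11, 5, 5, 1, 6]
sum = 50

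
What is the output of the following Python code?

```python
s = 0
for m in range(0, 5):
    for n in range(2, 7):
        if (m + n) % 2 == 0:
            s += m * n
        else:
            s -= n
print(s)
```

56

m=0,n=2: even sum, s = 0+0 = 0
m=0,n=3: odd sum, s = 0-3 = -3
m=0,n=4: even sum, s = (-3)+0 = -3
m=0,n=5: odd sum, s = (-3)-5 = -8
m=0,n=6: even sum, s = (-8)+0 = -8
m=1,n=2: odd sum, s = (-8)-2 = -10
m=1,n=3: even sum, s = (-10)+3 = -7
m=1,n=4: odd sum, s = (-7)-4 = -11
m=1,n=5: even sum, s = (-11)+5 = -6
m=1,n=6: odd sum, s = (-6)-6 = -12
m=2,n=2: even sum, s = (-12)+4 = -8
m=2,n=3: odd sum, s = (-8)-3 = -11
m=2,n=4: even sum, s = (-11)+8 = -3
m=2,n=5: odd sum, s = (-3)-5 = -8
m=2,n=6: even sum, s = (-8)+12 = 4
m=3,n=2: odd sum, s = 4-2 = 2
m=3,n=3: even sum, s = 2+9 = 11
m=3,n=4: odd sum, s = 11-4 = 7
m=3,n=5: even sum, s = 7+15 = 22
m=3,n=6: odd sum, s = 22-6 = 16
m=4,n=2: even sum, s = 16+8 = 24
m=4,n=3: odd sum, s = 24-3 = 21
m=4,n=4: even sum, s = 21+16 = 37
m=4,n=5: odd sum, s = 37-5 = 32
m=4,n=6: even sum, s = 32+24 = 56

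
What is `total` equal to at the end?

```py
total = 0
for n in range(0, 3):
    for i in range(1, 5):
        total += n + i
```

n=0,i=1: total = 0+1 = 1
n=0,i=2: total = 1+2 = 3
n=0,i=3: total = 3+3 = 6
n=0,i=4: total = 6+4 = 10
n=1,i=1: total = 10+2 = 12
n=1,i=2: total = 12+3 = 15
n=1,i=3: total = 15+4 = 19
n=1,i=4: total = 19+5 = 24
n=2,i=1: total = 24+3 = 27
n=2,i=2: total = 27+4 = 31
n=2,i=3: total = 31+5 = 36
n=2,i=4: total = 36+6 = 42

42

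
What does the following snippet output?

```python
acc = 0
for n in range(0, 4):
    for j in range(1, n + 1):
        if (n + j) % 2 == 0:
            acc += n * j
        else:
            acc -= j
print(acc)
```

n=1,j=1: even sum, acc = 0+1 = 1
n=2,j=1: odd sum, acc = 1-1 = 0
n=2,j=2: even sum, acc = 0+4 = 4
n=3,j=1: even sum, acc = 4+3 = 7
n=3,j=2: odd sum, acc = 7-2 = 5
n=3,j=3: even sum, acc = 5+9 = 14

14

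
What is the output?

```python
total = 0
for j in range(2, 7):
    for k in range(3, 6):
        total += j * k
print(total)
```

j=2,k=3: total = 0+6 = 6
j=2,k=4: total = 6+8 = 14
j=2,k=5: total = 14+10 = 24
j=3,k=3: total = 24+9 = 33
j=3,k=4: total = 33+12 = 45
j=3,k=5: total = 45+15 = 60
j=4,k=3: total = 60+12 = 72
j=4,k=4: total = 72+16 = 88
j=4,k=5: total = 88+20 = 108
j=5,k=3: total = 108+15 = 123
j=5,k=4: total = 123+20 = 143
j=5,k=5: total = 143+25 = 168
j=6,k=3: total = 168+18 = 186
j=6,k=4: total = 186+24 = 210
j=6,k=5: total = 210+30 = 240

240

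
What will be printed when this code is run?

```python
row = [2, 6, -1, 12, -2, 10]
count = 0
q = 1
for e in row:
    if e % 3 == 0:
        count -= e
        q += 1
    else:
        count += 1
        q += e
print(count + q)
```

-2

e=2: not %3==0, count = 0+1 = 1; q=3
e=6: %3==0, count = 1-6 = -5; q=4
e=-1: not %3==0, count = (-5)+1 = -4; q=3
e=12: %3==0, count = (-4)-12 = -16; q=4
e=-2: not %3==0, count = (-16)+1 = -15; q=2
e=10: not %3==0, count = (-15)+1 = -14; q=12
count+q = (-14)+12 = -2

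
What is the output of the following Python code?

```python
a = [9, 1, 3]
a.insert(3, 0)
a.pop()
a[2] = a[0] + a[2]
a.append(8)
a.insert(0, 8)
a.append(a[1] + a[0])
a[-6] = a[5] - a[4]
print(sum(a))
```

56

insert 0 at 3 → [9, 1, 3, 0]
pop() removes 0 → [9, 1, 3]
a[2] = a[0]+a[2] = 9+3 = 12 → [9, 1, 12]
append 8 → [9, 1, 12, 8]
insert 8 at 0 → [8, 9, 1, 12, 8]
append a[1]+a[0] = 9+8 = 17 → [8, 9, 1, 12, 8, 17]
a[-6] = a[5]-a[4] = 17-8 = 9 → [9, 9, 1, 12, 8, 17]
sum = 56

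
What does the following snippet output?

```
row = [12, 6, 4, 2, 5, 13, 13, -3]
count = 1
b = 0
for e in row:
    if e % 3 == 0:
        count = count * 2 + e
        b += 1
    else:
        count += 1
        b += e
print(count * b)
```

e=12: %3==0, count = 1*2+12 = 14; b=1
e=6: %3==0, count = 14*2+6 = 34; b=2
e=4: not %3==0, count = 34+1 = 35; b=6
e=2: not %3==0, count = 35+1 = 36; b=8
e=5: not %3==0, count = 36+1 = 37; b=13
e=13: not %3==0, count = 37+1 = 38; b=26
e=13: not %3==0, count = 38+1 = 39; b=39
e=-3: %3==0, count = 39*2+(-3) = 75; b=40
count*b = 75*40 = 3000

3000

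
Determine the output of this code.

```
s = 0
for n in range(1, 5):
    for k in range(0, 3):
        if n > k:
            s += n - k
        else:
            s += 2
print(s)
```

n=1,k=0: 1>0, s = 0+1 = 1
n=1,k=1: not 1>1, s = 1+2 = 3
n=1,k=2: not 1>2, s = 3+2 = 5
n=2,k=0: 2>0, s = 5+2 = 7
n=2,k=1: 2>1, s = 7+1 = 8
n=2,k=2: not 2>2, s = 8+2 = 10
n=3,k=0: 3>0, s = 10+3 = 13
n=3,k=1: 3>1, s = 13+2 = 15
n=3,k=2: 3>2, s = 15+1 = 16
n=4,k=0: 4>0, s = 16+4 = 20
n=4,k=1: 4>1, s = 20+3 = 23
n=4,k=2: 4>2, s = 23+2 = 25

25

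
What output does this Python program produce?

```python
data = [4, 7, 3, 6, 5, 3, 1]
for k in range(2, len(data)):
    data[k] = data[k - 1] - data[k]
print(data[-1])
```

k=2: data[2] = 7-3 = 4 → [4, 7, 4, 6, 5, 3, 1]
k=3: data[3] = 4-6 = -2 → [4, 7, 4, -2, 5, 3, 1]
k=4: data[4] = (-2)-5 = -7 → [4, 7, 4, -2, -7, 3, 1]
k=5: data[5] = (-7)-3 = -10 → [4, 7, 4, -2, -7, -10, 1]
k=6: data[6] = (-10)-1 = -11 → [4, 7, 4, -2, -7, -10, -11]

-11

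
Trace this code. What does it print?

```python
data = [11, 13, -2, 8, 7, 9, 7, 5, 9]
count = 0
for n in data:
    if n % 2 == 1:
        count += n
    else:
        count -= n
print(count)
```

n=11: odd, count = 0+11 = 11
n=13: odd, count = 11+13 = 24
n=-2: not odd, count = 24-(-2) = 26
n=8: not odd, count = 26-8 = 18
n=7: odd, count = 18+7 = 25
n=9: odd, count = 25+9 = 34
n=7: odd, count = 34+7 = 41
n=5: odd, count = 41+5 = 46
n=9: odd, count = 46+9 = 55

55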